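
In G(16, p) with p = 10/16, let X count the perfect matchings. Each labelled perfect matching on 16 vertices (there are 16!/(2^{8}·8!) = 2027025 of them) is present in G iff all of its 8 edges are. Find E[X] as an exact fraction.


K_16 has 16!/(2^{8}·8!) = 2027025 labelled perfect matchings.
For each such perfect matching H, let X_H = 1 if all 8 edges of H are present in G. Then P[X_H = 1] = p^{8} = (5/8)^{8} = 390625/16777216.
Summing the indicators: E[X] = Σ_H E[X_H] = 2027025 · p^{8} = 2027025 · 390625/16777216 = 791806640625/16777216.
Numerically: E[X] ≈ 47195.

E[X] = 2027025 · (5/8)^{8} = 791806640625/16777216 ≈ 47195.


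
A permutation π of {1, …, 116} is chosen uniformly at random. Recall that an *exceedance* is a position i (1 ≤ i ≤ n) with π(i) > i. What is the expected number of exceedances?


Write X = Σ_{i=1}^{116} X_i, where X_i = 1_{π(i) > i}.
For each fixed i, π(i) is uniform over {1, …, 116} (marginal of a uniform permutation), so P[π(i) > i] = (n − i)/n. Summing: Σ_{i=1}^{116} (n − i)/n = (0 + 1 + … + 115)/116 = 116(116 − 1)/(2·116) = (116 − 1)/2.
Hence E[X] = Σ_{i=1}^{116} (116 − i)/116 = 115/2 ≈ 57.50000.

E[X] = 115/2 = 57.50000.


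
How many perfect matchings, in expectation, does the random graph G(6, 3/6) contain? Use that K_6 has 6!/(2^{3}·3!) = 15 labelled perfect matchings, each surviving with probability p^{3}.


K_6 has 6!/(2^{3}·3!) = 15 labelled perfect matchings.
For each such perfect matching H, let X_H = 1 if all 3 edges of H are present in G. Then P[X_H = 1] = p^{3} = (1/2)^{3} = 1/8.
By linearity of expectation: E[X] = Σ_H E[X_H] = 15 · p^{3} = 15 · 1/8 = 15/8.
Numerically: E[X] ≈ 1.875.

E[X] = 15 · (1/2)^{3} = 15/8 ≈ 1.875.


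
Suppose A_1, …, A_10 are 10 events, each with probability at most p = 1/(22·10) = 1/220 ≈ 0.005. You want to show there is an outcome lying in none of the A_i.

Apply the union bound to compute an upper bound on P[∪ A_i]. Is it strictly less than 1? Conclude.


Union bound: P[∪_{i=1}^{10} A_i] ≤ Σ_i P[A_i] ≤ 10·p = 10·(1/220) = 1/22.
Numerically: 1/22 ≈ 0.045.
Is 1/22 < 1? YES.
Since P[∪ A_i] ≤ 1/22 < 1, the complement has P[∩ A_i^c] ≥ 1 − 1/22 = 21/22 > 0, so some outcome avoids every A_i.

10·p = 1/22 ≈ 0.045; existence CERTIFIED by the union bound.


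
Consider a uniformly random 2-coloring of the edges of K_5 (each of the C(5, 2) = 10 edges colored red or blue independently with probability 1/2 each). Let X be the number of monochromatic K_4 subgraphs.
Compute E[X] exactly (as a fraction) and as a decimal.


Let X = Σ_S X_S over the C(5, 4) = 5 subsets S of size 4, where X_S = 1 if the K_4 on S is monochromatic.
For a fixed S, the K_4 on S has C(4, 2) = 6 edges. P[all 6 edges red] = (1/2)^6, and likewise for blue, so P[monochromatic] = 2·(1/2)^6 = 2^{1 − 6} = 1/32.
Summing: E[X] = C(5, 4) · 2^{1 − 6} = 5 · 1/32 = 5/32.
Numerically: E[X] ≈ 0.1562.

E[X] = C(5,4)·2^(1−C(4,2)) = 5/32 ≈ 0.1562.


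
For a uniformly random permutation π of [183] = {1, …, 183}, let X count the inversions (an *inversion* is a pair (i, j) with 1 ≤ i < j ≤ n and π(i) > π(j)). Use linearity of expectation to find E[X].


Write X = Σ X_I over the C(183, 2) = 16653 pairs i < j, with X_I the indicator of one inversion.
There are 16653 indicators.
For each fixed pair i < j, the values π(i) and π(j) are two distinct elements of {1, …, 183} in uniformly random order; by symmetry P[π(i) > π(j)] = 1/2.
By linearity: E[X] = 16653 · (1/2) = C(183, 2) · (1/2) = 16653/2 = 16653/2 ≈ 8326.500000.

E[X] = 16653/2 = 8326.500000.


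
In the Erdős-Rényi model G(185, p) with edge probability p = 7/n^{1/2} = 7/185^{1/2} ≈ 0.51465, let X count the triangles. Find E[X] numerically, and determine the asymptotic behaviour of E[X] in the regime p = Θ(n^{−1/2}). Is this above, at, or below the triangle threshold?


Number of potential triangles: C(185, 3) = 1038220.
Each occurs with probability p³ ≈ (0.51465)³ ≈ 1.3631277e-01.
By linearity: E[X] = C(185, 3)·p³ ≈ 1038220 · 1.3631277e-01 ≈ 141522.63895.
Since α = 1/2 < 1, p = c/n^{1/2} ≫ 1/n is above the triangle threshold p ~ 1/n. Asymptotically E[X] ~ (c³/6)·n^{3(1−α)} = (7³/6)·n^{1.5} → ∞; triangles are abundant w.h.p.

E[X] ≈ 141522.63895; in regime p = Θ(1/n^{1/2}) E[X] diverges (above the triangle threshold p ~ 1/n).


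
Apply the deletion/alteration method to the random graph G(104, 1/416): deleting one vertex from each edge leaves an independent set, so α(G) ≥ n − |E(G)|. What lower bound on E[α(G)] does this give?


E[|E(G)|] = C(104, 2)·p = 5356 · (1/416) = 103/8.
E[α(G)] ≥ n − E[|E(G)|] = 104 − 103/8 = 729/8.
Numerically: ≈ 91.125000.
(This is only a lower bound; the true E[α(G)] may be larger.)

E[α(G)] ≥ 729/8 ≈ 91.125000.


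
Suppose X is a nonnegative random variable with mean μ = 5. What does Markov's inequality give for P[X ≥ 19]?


μ = E[X] = 5, a = 19.
Markov: P[X ≥ 19] ≤ μ/a = (5)/19 = 5/19.
Numerically: ≈ 0.26316.
(Since a = 19 > μ = 5.00000, the bound 5/19 is < 1 and informative.)

P[X ≥ 19] ≤ 5/19 ≈ 0.26316.


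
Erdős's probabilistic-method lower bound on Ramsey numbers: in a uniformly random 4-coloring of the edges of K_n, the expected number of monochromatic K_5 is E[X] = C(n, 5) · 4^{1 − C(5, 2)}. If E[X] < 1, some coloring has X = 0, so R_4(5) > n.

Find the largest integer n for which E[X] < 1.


We need C(n, 5) · 4^{1 − 10} < 1, i.e. C(n, 5) < 4^{10 − 1} = 262144.
Check values of n near the boundary:
  n = 31: C(31, 5) = 169911; 169911 < 262144? YES
  n = 32: C(32, 5) = 201376; 201376 < 262144? YES
  n = 33: C(33, 5) = 237336; 237336 < 262144? YES
  n = 34: C(34, 5) = 278256; 278256 < 262144? NO
The largest n with C(n, 5) < 262144 is n = 33 (where E[X] = 29667/32768 ≈ 0.905). Hence R_4(5) > 33, i.e. R_4(5) ≥ 34.

Largest n = 33; hence R_4(5) > 33.


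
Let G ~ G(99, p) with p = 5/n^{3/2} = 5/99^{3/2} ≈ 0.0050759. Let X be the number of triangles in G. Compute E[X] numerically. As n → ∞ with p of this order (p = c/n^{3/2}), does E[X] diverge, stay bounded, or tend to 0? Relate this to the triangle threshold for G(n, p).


Number of potential triangles: C(99, 3) = 156849.
Each occurs with probability p³ ≈ (0.0050759)³ ≈ 1.3078310e-07.
By linearity: E[X] = C(99, 3)·p³ ≈ 156849 · 1.3078310e-07 ≈ 0.02051.
Since α = 3/2 > 1, p = c/n^{3/2} = o(1/n) is below the triangle threshold p ~ 1/n. Asymptotically E[X] ~ (c³/6)·n^{3(1−α)} = (5³/6)·n^{-1.5} → 0, so by Markov's inequality G has no triangles w.h.p.

E[X] ≈ 0.02051; in regime p = Θ(1/n^{3/2}) E[X] tends to 0 (below the triangle threshold p ~ 1/n).


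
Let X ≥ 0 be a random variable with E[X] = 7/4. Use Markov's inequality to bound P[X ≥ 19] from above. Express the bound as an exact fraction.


μ = E[X] = 7/4, a = 19.
Markov: P[X ≥ 19] ≤ μ/a = (7/4)/19 = 7/76.
Numerically: ≈ 0.09211.
(Since a = 19 > μ = 1.75000, the bound 7/76 is < 1 and informative.)

P[X ≥ 19] ≤ 7/76 ≈ 0.09211.


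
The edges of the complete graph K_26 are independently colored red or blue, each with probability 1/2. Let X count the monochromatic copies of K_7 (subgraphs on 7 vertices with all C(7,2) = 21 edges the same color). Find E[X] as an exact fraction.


Let X = Σ_S X_S over the C(26, 7) = 657800 subsets S of size 7, where X_S = 1 if the K_7 on S is monochromatic.
For a fixed S, the K_7 on S has C(7, 2) = 21 edges. P[all 21 edges red] = (1/2)^21, and likewise for blue, so P[monochromatic] = 2·(1/2)^21 = 2^{1 − 21} = 1/1048576.
By linearity of expectation: E[X] = C(26, 7) · 2^{1 − 21} = 657800 · 1/1048576 = 82225/131072.
Numerically: E[X] ≈ 0.6273.

E[X] = C(26,7)·2^(1−C(7,2)) = 82225/131072 ≈ 0.6273.


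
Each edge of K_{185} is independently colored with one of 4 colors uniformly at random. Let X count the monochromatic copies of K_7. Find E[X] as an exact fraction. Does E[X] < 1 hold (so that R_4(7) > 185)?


E[X] = C(185, 7) · 4^{1 − 21} = 1311854301420 · 4^{−20} = 1311854301420/1099511627776.
As a reduced fraction: E[X] = 327963575355/274877906944 ≈ 1.193125.
Is E[X] < 1? NO.
Since E[X] ≥ 1, the first-moment bound is inconclusive at n = 185; it does NOT by itself certify R_4(7) > 185.

E[X] = 327963575355/274877906944 ≈ 1.193125; E[X] ≥ 1; first-moment method inconclusive here.


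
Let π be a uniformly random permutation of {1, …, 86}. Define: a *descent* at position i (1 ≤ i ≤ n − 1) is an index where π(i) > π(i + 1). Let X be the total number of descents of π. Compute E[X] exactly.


Write X = Σ X_I over i = 1, …, 85, with X_I the indicator of one descent.
There are 85 indicators.
For each fixed i, the pair (π(i), π(i+1)) is a uniformly random ordered pair of distinct values from {1, …, 86}; by symmetry P[π(i) > π(i+1)] = 1/2.
By linearity: E[X] = 85 · (1/2) = (86 − 1) · (1/2) = 85/2 ≈ 42.500.

E[X] = 85/2 = 42.500.


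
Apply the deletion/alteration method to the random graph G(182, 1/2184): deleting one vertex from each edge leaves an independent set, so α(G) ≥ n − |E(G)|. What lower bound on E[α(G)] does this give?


E[|E(G)|] = C(182, 2)·p = 16471 · (1/2184) = 181/24.
E[α(G)] ≥ n − E[|E(G)|] = 182 − 181/24 = 4187/24.
Numerically: ≈ 174.4583.
(This is only a lower bound; the true E[α(G)] may be larger.)

E[α(G)] ≥ 4187/24 ≈ 174.4583.


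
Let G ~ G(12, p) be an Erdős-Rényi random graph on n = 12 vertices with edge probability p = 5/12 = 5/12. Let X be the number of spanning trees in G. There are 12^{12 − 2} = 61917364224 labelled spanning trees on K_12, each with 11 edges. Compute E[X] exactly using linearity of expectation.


K_12 has 12^{12 − 2} = 61917364224 labelled spanning trees.
For each such spanning tree H, let X_H = 1 if all 11 edges of H are present in G. Then P[X_H = 1] = p^{11} = (5/12)^{11} = 48828125/743008370688.
By linearity: E[X] = Σ_H E[X_H] = 61917364224 · p^{11} = 61917364224 · 48828125/743008370688 = 48828125/12.
Numerically: E[X] ≈ 4.069e+06.

E[X] = 61917364224 · (5/12)^{11} = 48828125/12 ≈ 4.069e+06.


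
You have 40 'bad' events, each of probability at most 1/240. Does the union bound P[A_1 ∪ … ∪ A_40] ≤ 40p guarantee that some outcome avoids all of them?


Union bound: P[∪_{i=1}^{40} A_i] ≤ Σ_i P[A_i] ≤ 40·p = 40·(1/240) = 1/6.
Numerically: 1/6 ≈ 0.166667.
Is 1/6 < 1? YES.
Since P[∪ A_i] ≤ 1/6 < 1, the complement has P[∩ A_i^c] ≥ 1 − 1/6 = 5/6 > 0, so some outcome avoids every A_i.

40·p = 1/6 ≈ 0.166667; existence CERTIFIED by the union bound.


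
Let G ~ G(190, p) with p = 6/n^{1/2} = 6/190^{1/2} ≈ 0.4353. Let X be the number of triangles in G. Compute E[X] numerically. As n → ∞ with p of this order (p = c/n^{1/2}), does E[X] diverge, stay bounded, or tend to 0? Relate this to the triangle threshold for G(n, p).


Number of potential triangles: C(190, 3) = 1125180.
Each occurs with probability p³ ≈ (0.4353)³ ≈ 8.247519e-02.
By linearity: E[X] = C(190, 3)·p³ ≈ 1125180 · 8.247519e-02 ≈ 92799.4396.
Since α = 1/2 < 1, p = c/n^{1/2} ≫ 1/n is above the triangle threshold p ~ 1/n. Asymptotically E[X] ~ (c³/6)·n^{3(1−α)} = (6³/6)·n^{1.5} → ∞; triangles are abundant w.h.p.

E[X] ≈ 92799.4396; in regime p = Θ(1/n^{1/2}) E[X] diverges (above the triangle threshold p ~ 1/n).


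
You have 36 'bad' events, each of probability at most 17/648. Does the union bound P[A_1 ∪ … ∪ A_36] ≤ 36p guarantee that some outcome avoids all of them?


Union bound: P[∪_{i=1}^{36} A_i] ≤ Σ_i P[A_i] ≤ 36·p = 36·(17/648) = 17/18.
Numerically: 17/18 ≈ 0.944.
Is 17/18 < 1? YES.
Since P[∪ A_i] ≤ 17/18 < 1, the complement has P[∩ A_i^c] ≥ 1 − 17/18 = 1/18 > 0, so some outcome avoids every A_i.

36·p = 17/18 ≈ 0.944; existence CERTIFIED by the union bound.


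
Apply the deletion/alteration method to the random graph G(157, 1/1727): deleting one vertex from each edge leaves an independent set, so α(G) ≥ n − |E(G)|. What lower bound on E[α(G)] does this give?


E[|E(G)|] = C(157, 2)·p = 12246 · (1/1727) = 78/11.
E[α(G)] ≥ n − E[|E(G)|] = 157 − 78/11 = 1649/11.
Numerically: ≈ 149.909.
(This is only a lower bound; the true E[α(G)] may be larger.)

E[α(G)] ≥ 1649/11 ≈ 149.909.


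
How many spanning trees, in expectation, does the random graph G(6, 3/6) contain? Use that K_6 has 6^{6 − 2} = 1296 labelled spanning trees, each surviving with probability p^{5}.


K_6 has 6^{6 − 2} = 1296 labelled spanning trees.
For each such spanning tree H, let X_H = 1 if all 5 edges of H are present in G. Then P[X_H = 1] = p^{5} = (1/2)^{5} = 1/32.
Summing the indicators: E[X] = Σ_H E[X_H] = 1296 · p^{5} = 1296 · 1/32 = 81/2.
Numerically: E[X] ≈ 40.5.

E[X] = 1296 · (1/2)^{5} = 81/2 ≈ 40.5.


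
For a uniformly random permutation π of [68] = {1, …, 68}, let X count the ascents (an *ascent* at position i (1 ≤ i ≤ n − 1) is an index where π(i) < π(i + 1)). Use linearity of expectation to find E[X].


Write X = Σ X_I over i = 1, …, 67, with X_I the indicator of one ascent.
There are 67 indicators.
For each fixed i, the pair (π(i), π(i+1)) is a uniformly random ordered pair of distinct values from {1, …, 68}; by symmetry P[π(i) < π(i+1)] = 1/2.
By linearity: E[X] = 67 · (1/2) = (68 − 1) · (1/2) = 67/2 ≈ 33.50000.

E[X] = 67/2 = 33.50000.


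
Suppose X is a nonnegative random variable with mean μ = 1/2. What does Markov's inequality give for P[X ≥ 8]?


μ = E[X] = 1/2, a = 8.
Markov: P[X ≥ 8] ≤ μ/a = (1/2)/8 = 1/16.
Numerically: ≈ 0.06250.
(Since a = 8 > μ = 0.50000, the bound 1/16 is < 1 and informative.)

P[X ≥ 8] ≤ 1/16 ≈ 0.06250.


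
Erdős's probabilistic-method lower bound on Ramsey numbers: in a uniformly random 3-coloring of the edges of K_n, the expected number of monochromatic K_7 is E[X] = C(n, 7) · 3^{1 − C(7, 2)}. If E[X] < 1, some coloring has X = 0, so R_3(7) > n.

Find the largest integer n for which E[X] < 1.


We need C(n, 7) · 3^{1 − 21} < 1, i.e. C(n, 7) < 3^{21 − 1} = 3486784401.
Check values of n near the boundary:
  n = 78: C(78, 7) = 2641902120; 2641902120 < 3486784401? YES
  n = 79: C(79, 7) = 2898753715; 2898753715 < 3486784401? YES
  n = 80: C(80, 7) = 3176716400; 3176716400 < 3486784401? YES
  n = 81: C(81, 7) = 3477216600; 3477216600 < 3486784401? YES
  n = 82: C(82, 7) = 3801756816; 3801756816 < 3486784401? NO
  n = 83: C(83, 7) = 4151918628; 4151918628 < 3486784401? NO
  n = 84: C(84, 7) = 4529365776; 4529365776 < 3486784401? NO
The largest n with C(n, 7) < 3486784401 is n = 81 (where E[X] = 42928600/43046721 ≈ 0.997256). Hence R_3(7) > 81, i.e. R_3(7) ≥ 82.

Largest n = 81; hence R_3(7) > 81.


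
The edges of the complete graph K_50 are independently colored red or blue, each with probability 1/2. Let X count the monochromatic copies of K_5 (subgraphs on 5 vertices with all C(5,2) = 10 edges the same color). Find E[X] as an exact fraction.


Let X = Σ_S X_S over the C(50, 5) = 2118760 subsets S of size 5, where X_S = 1 if the K_5 on S is monochromatic.
For a fixed S, the K_5 on S has C(5, 2) = 10 edges. P[all 10 edges red] = (1/2)^10, and likewise for blue, so P[monochromatic] = 2·(1/2)^10 = 2^{1 − 10} = 1/512.
By linearity: E[X] = C(50, 5) · 2^{1 − 10} = 2118760 · 1/512 = 264845/64.
Numerically: E[X] ≈ 4138.203.

E[X] = C(50,5)·2^(1−C(5,2)) = 264845/64 ≈ 4138.203.


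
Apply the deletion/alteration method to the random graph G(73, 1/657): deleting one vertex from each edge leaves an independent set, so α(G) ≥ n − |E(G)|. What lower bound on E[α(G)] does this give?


E[|E(G)|] = C(73, 2)·p = 2628 · (1/657) = 4.
E[α(G)] ≥ n − E[|E(G)|] = 73 − 4 = 69.
Numerically: ≈ 69.0000.
(This is only a lower bound; the true E[α(G)] may be larger.)

E[α(G)] ≥ 69 ≈ 69.0000.


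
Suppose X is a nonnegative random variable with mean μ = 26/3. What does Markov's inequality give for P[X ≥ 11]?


μ = E[X] = 26/3, a = 11.
Markov: P[X ≥ 11] ≤ μ/a = (26/3)/11 = 26/33.
Numerically: ≈ 0.7879.
(Since a = 11 > μ = 8.6667, the bound 26/33 is < 1 and informative.)

P[X ≥ 11] ≤ 26/33 ≈ 0.7879.


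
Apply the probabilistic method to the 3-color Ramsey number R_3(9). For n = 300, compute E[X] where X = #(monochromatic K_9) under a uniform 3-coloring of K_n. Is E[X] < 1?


E[X] = C(300, 9) · 3^{1 − 36} = 48052241692154700 · 3^{−35} = 48052241692154700/50031545098999707.
As a reduced fraction: E[X] = 16017413897384900/16677181699666569 ≈ 0.96044.
Is E[X] < 1? YES.
Since E[X] < 1, there exists a 3-coloring of K_{300} with no monochromatic K_9; hence R_3(9) > 300.

E[X] = 16017413897384900/16677181699666569 ≈ 0.96044; E[X] < 1, so R_3(9) > 300.


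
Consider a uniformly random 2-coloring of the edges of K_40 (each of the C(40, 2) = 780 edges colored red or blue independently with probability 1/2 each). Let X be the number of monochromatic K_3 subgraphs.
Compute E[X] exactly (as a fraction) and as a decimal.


Let X = Σ_S X_S over the C(40, 3) = 9880 subsets S of size 3, where X_S = 1 if the K_3 on S is monochromatic.
For a fixed S, the K_3 on S has C(3, 2) = 3 edges. P[all 3 edges red] = (1/2)^3, and likewise for blue, so P[monochromatic] = 2·(1/2)^3 = 2^{1 − 3} = 1/4.
Summing: E[X] = C(40, 3) · 2^{1 − 3} = 9880 · 1/4 = 2470.
Numerically: E[X] ≈ 2470.000.

E[X] = C(40,3)·2^(1−C(3,2)) = 2470 ≈ 2470.000.


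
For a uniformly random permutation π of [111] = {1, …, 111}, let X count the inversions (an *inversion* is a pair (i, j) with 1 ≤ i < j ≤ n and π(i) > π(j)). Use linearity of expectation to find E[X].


Write X = Σ X_I over the C(111, 2) = 6105 pairs i < j, with X_I the indicator of one inversion.
There are 6105 indicators.
For each fixed pair i < j, the values π(i) and π(j) are two distinct elements of {1, …, 111} in uniformly random order; by symmetry P[π(i) > π(j)] = 1/2.
By linearity: E[X] = 6105 · (1/2) = C(111, 2) · (1/2) = 6105/2 = 6105/2 ≈ 3052.500000.

E[X] = 6105/2 = 3052.500000.


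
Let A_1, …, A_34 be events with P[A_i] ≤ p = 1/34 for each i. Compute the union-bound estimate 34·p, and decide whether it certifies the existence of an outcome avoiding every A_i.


Union bound: P[∪_{i=1}^{34} A_i] ≤ Σ_i P[A_i] ≤ 34·p = 34·(1/34) = 1.
Numerically: 1 ≈ 1.000.
Is 1 < 1? NO.
Since the bound 1 is ≥ 1, the union bound is uninformative here; it does NOT by itself certify existence.

34·p = 1 ≈ 1.000; existence NOT certified by the union bound.


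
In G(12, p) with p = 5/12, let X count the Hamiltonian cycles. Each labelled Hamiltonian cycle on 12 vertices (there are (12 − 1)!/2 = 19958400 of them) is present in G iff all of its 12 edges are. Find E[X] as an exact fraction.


K_12 has (12 − 1)!/2 = 19958400 labelled Hamiltonian cycles.
For each such Hamiltonian cycle H, let X_H = 1 if all 12 edges of H are present in G. Then P[X_H = 1] = p^{12} = (5/12)^{12} = 244140625/8916100448256.
Summing the indicators: E[X] = Σ_H E[X_H] = 19958400 · p^{12} = 19958400 · 244140625/8916100448256 = 469970703125/859963392.
Numerically: E[X] ≈ 546.5.

E[X] = 19958400 · (5/12)^{12} = 469970703125/859963392 ≈ 546.5.


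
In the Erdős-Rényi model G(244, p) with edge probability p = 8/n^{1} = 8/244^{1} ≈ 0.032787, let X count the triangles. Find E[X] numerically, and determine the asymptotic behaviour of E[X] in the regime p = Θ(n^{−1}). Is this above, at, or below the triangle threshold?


Number of potential triangles: C(244, 3) = 2391444.
Each occurs with probability p³ ≈ (0.032787)³ ≈ 3.5245241e-05.
By linearity: E[X] = C(244, 3)·p³ ≈ 2391444 · 3.5245241e-05 ≈ 84.28702.
Here α = 1, so p = 8/n is exactly at the triangle threshold p ~ 1/n. Asymptotically E[X] → c³/6 = 8³/6 = 256/3 ≈ 85.33333, a bounded constant. In this regime the triangle count is asymptotically Poisson(c³/6).

E[X] ≈ 84.28702; in regime p = Θ(1/n^{1}) E[X] stays bounded (at the triangle threshold p ~ 1/n).


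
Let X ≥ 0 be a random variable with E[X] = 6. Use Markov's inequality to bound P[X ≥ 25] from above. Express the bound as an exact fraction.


μ = E[X] = 6, a = 25.
Markov: P[X ≥ 25] ≤ μ/a = (6)/25 = 6/25.
Numerically: ≈ 0.24000.
(Since a = 25 > μ = 6.00000, the bound 6/25 is < 1 and informative.)

P[X ≥ 25] ≤ 6/25 ≈ 0.24000.


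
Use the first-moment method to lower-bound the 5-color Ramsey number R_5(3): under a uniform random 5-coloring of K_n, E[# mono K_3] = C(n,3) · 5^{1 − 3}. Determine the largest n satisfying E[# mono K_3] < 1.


We need C(n, 3) · 5^{1 − 3} < 1, i.e. C(n, 3) < 5^{3 − 1} = 25.
Check values of n near the boundary:
  n = 4: C(4, 3) = 4; 4 < 25? YES
  n = 5: C(5, 3) = 10; 10 < 25? YES
  n = 6: C(6, 3) = 20; 20 < 25? YES
  n = 7: C(7, 3) = 35; 35 < 25? NO
  n = 8: C(8, 3) = 56; 56 < 25? NO
  n = 9: C(9, 3) = 84; 84 < 25? NO
The largest n with C(n, 3) < 25 is n = 6 (where E[X] = 4/5 ≈ 0.80000). Hence R_5(3) > 6, i.e. R_5(3) ≥ 7.

Largest n = 6; hence R_5(3) > 6.


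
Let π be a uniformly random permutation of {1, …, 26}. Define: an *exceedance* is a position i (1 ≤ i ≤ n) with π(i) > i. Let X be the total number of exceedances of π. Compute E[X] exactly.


Write X = Σ_{i=1}^{26} X_i, where X_i = 1_{π(i) > i}.
For each fixed i, π(i) is uniform over {1, …, 26} (marginal of a uniform permutation), so P[π(i) > i] = (n − i)/n. Summing: Σ_{i=1}^{26} (n − i)/n = (0 + 1 + … + 25)/26 = 26(26 − 1)/(2·26) = (26 − 1)/2.
Hence E[X] = Σ_{i=1}^{26} (26 − i)/26 = 25/2 ≈ 12.5000.

E[X] = 25/2 = 12.5000.


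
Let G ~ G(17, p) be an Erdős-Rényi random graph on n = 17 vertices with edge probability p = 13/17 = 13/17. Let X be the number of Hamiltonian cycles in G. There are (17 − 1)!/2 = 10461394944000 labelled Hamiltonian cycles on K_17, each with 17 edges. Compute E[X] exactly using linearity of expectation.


K_17 has (17 − 1)!/2 = 10461394944000 labelled Hamiltonian cycles.
For each such Hamiltonian cycle H, let X_H = 1 if all 17 edges of H are present in G. Then P[X_H = 1] = p^{17} = (13/17)^{17} = 8650415919381337933/827240261886336764177.
Summing the indicators: E[X] = Σ_H E[X_H] = 10461394944000 · p^{17} = 10461394944000 · 8650415919381337933/827240261886336764177 = 90495417362513040260241610752000/827240261886336764177.
Numerically: E[X] ≈ 1.09e+11.

E[X] = 10461394944000 · (13/17)^{17} = 90495417362513040260241610752000/827240261886336764177 ≈ 1.09e+11.


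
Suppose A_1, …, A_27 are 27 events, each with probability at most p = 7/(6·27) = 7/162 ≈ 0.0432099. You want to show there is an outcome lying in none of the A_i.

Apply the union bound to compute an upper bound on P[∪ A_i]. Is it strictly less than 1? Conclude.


Union bound: P[∪_{i=1}^{27} A_i] ≤ Σ_i P[A_i] ≤ 27·p = 27·(7/162) = 7/6.
Numerically: 7/6 ≈ 1.1666667.
Is 7/6 < 1? NO.
Since the bound 7/6 is ≥ 1, the union bound is uninformative here; it does NOT by itself certify existence.

27·p = 7/6 ≈ 1.1666667; existence NOT certified by the union bound.


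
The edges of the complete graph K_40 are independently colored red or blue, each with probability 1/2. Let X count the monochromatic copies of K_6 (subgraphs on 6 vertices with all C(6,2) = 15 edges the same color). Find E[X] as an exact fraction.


Let X = Σ_S X_S over the C(40, 6) = 3838380 subsets S of size 6, where X_S = 1 if the K_6 on S is monochromatic.
For a fixed S, the K_6 on S has C(6, 2) = 15 edges. P[all 15 edges red] = (1/2)^15, and likewise for blue, so P[monochromatic] = 2·(1/2)^15 = 2^{1 − 15} = 1/16384.
By linearity of expectation: E[X] = C(40, 6) · 2^{1 − 15} = 3838380 · 1/16384 = 959595/4096.
Numerically: E[X] ≈ 234.2761.

E[X] = C(40,6)·2^(1−C(6,2)) = 959595/4096 ≈ 234.2761.


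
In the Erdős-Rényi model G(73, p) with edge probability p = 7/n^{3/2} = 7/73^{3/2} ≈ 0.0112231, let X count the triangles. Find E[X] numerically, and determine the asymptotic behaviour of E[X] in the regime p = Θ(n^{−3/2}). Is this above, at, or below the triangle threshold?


Number of potential triangles: C(73, 3) = 62196.
Each occurs with probability p³ ≈ (0.0112231)³ ≈ 1.41364789e-06.
By linearity: E[X] = C(73, 3)·p³ ≈ 62196 · 1.41364789e-06 ≈ 0.087923.
Since α = 3/2 > 1, p = c/n^{3/2} = o(1/n) is below the triangle threshold p ~ 1/n. Asymptotically E[X] ~ (c³/6)·n^{3(1−α)} = (7³/6)·n^{-1.5} → 0, so by Markov's inequality G has no triangles w.h.p.

E[X] ≈ 0.087923; in regime p = Θ(1/n^{3/2}) E[X] tends to 0 (below the triangle threshold p ~ 1/n).


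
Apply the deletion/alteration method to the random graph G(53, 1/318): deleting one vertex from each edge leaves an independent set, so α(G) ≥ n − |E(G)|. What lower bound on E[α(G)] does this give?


E[|E(G)|] = C(53, 2)·p = 1378 · (1/318) = 13/3.
E[α(G)] ≥ n − E[|E(G)|] = 53 − 13/3 = 146/3.
Numerically: ≈ 48.667.
(This is only a lower bound; the true E[α(G)] may be larger.)

E[α(G)] ≥ 146/3 ≈ 48.667.


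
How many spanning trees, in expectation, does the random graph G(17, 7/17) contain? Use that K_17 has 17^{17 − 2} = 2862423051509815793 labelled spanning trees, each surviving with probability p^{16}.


K_17 has 17^{17 − 2} = 2862423051509815793 labelled spanning trees.
For each such spanning tree H, let X_H = 1 if all 16 edges of H are present in G. Then P[X_H = 1] = p^{16} = (7/17)^{16} = 33232930569601/48661191875666868481.
By linearity: E[X] = Σ_H E[X_H] = 2862423051509815793 · p^{16} = 2862423051509815793 · 33232930569601/48661191875666868481 = 33232930569601/17.
Numerically: E[X] ≈ 1.95488e+12.

E[X] = 2862423051509815793 · (7/17)^{16} = 33232930569601/17 ≈ 1.95488e+12.


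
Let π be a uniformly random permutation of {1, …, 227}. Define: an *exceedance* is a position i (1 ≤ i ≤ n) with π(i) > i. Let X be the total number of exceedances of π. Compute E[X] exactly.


Write X = Σ_{i=1}^{227} X_i, where X_i = 1_{π(i) > i}.
For each fixed i, π(i) is uniform over {1, …, 227} (marginal of a uniform permutation), so P[π(i) > i] = (n − i)/n. Summing: Σ_{i=1}^{227} (n − i)/n = (0 + 1 + … + 226)/227 = 227(227 − 1)/(2·227) = (227 − 1)/2.
Hence E[X] = Σ_{i=1}^{227} (227 − i)/227 = 113 ≈ 113.000.

E[X] = 113 = 113.000.


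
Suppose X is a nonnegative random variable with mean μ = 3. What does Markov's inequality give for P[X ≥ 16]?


μ = E[X] = 3, a = 16.
Markov: P[X ≥ 16] ≤ μ/a = (3)/16 = 3/16.
Numerically: ≈ 0.187500.
(Since a = 16 > μ = 3.000000, the bound 3/16 is < 1 and informative.)

P[X ≥ 16] ≤ 3/16 ≈ 0.187500.


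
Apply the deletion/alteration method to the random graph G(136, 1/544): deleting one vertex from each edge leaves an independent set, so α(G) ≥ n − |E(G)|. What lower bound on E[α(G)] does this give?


E[|E(G)|] = C(136, 2)·p = 9180 · (1/544) = 135/8.
E[α(G)] ≥ n − E[|E(G)|] = 136 − 135/8 = 953/8.
Numerically: ≈ 119.125000.
(This is only a lower bound; the true E[α(G)] may be larger.)

E[α(G)] ≥ 953/8 ≈ 119.125000.


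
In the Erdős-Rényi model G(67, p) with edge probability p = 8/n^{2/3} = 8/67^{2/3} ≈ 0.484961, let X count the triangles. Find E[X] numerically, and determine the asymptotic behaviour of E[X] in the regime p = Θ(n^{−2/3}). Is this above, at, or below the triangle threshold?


Number of potential triangles: C(67, 3) = 47905.
Each occurs with probability p³ ≈ (0.484961)³ ≈ 1.14056583e-01.
By linearity: E[X] = C(67, 3)·p³ ≈ 47905 · 1.14056583e-01 ≈ 5463.880597.
Since α = 2/3 < 1, p = c/n^{2/3} ≫ 1/n is above the triangle threshold p ~ 1/n. Asymptotically E[X] ~ (c³/6)·n^{3(1−α)} = (8³/6)·n^{1} → ∞; triangles are abundant w.h.p.

E[X] ≈ 5463.880597; in regime p = Θ(1/n^{2/3}) E[X] diverges (above the triangle threshold p ~ 1/n).


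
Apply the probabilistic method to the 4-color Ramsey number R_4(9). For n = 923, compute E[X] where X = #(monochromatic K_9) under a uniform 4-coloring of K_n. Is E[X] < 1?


E[X] = C(923, 9) · 4^{1 − 36} = 1288430932418687114265 · 4^{−35} = 1288430932418687114265/1180591620717411303424.
As a reduced fraction: E[X] = 1288430932418687114265/1180591620717411303424 ≈ 1.09134.
Is E[X] < 1? NO.
Since E[X] ≥ 1, the first-moment bound is inconclusive at n = 923; it does NOT by itself certify R_4(9) > 923.

E[X] = 1288430932418687114265/1180591620717411303424 ≈ 1.09134; E[X] ≥ 1; first-moment method inconclusive here.


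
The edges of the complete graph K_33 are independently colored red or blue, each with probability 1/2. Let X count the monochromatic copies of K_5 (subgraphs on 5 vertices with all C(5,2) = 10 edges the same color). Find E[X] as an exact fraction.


Let X = Σ_S X_S over the C(33, 5) = 237336 subsets S of size 5, where X_S = 1 if the K_5 on S is monochromatic.
For a fixed S, the K_5 on S has C(5, 2) = 10 edges. P[all 10 edges red] = (1/2)^10, and likewise for blue, so P[monochromatic] = 2·(1/2)^10 = 2^{1 − 10} = 1/512.
By linearity: E[X] = C(33, 5) · 2^{1 − 10} = 237336 · 1/512 = 29667/64.
Numerically: E[X] ≈ 463.546875.

E[X] = C(33,5)·2^(1−C(5,2)) = 29667/64 ≈ 463.546875.


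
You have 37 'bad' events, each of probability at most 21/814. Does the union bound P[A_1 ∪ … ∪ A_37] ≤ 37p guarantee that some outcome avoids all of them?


Union bound: P[∪_{i=1}^{37} A_i] ≤ Σ_i P[A_i] ≤ 37·p = 37·(21/814) = 21/22.
Numerically: 21/22 ≈ 0.95455.
Is 21/22 < 1? YES.
Since P[∪ A_i] ≤ 21/22 < 1, the complement has P[∩ A_i^c] ≥ 1 − 21/22 = 1/22 > 0, so some outcome avoids every A_i.

37·p = 21/22 ≈ 0.95455; existence CERTIFIED by the union bound.


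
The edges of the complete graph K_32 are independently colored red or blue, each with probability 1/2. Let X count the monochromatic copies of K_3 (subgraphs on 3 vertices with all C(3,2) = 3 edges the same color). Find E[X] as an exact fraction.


Let X = Σ_S X_S over the C(32, 3) = 4960 subsets S of size 3, where X_S = 1 if the K_3 on S is monochromatic.
For a fixed S, the K_3 on S has C(3, 2) = 3 edges. P[all 3 edges red] = (1/2)^3, and likewise for blue, so P[monochromatic] = 2·(1/2)^3 = 2^{1 − 3} = 1/4.
Summing: E[X] = C(32, 3) · 2^{1 − 3} = 4960 · 1/4 = 1240.
Numerically: E[X] ≈ 1240.00000.

E[X] = C(32,3)·2^(1−C(3,2)) = 1240 ≈ 1240.00000.


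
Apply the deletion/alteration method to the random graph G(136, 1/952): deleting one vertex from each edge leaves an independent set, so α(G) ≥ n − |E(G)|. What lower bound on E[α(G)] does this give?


E[|E(G)|] = C(136, 2)·p = 9180 · (1/952) = 135/14.
E[α(G)] ≥ n − E[|E(G)|] = 136 − 135/14 = 1769/14.
Numerically: ≈ 126.35714.
(This is only a lower bound; the true E[α(G)] may be larger.)

E[α(G)] ≥ 1769/14 ≈ 126.35714.


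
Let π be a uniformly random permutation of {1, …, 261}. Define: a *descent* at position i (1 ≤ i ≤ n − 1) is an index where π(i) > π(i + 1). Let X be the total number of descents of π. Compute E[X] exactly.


Write X = Σ X_I over i = 1, …, 260, with X_I the indicator of one descent.
There are 260 indicators.
For each fixed i, the pair (π(i), π(i+1)) is a uniformly random ordered pair of distinct values from {1, …, 261}; by symmetry P[π(i) > π(i+1)] = 1/2.
By linearity: E[X] = 260 · (1/2) = (261 − 1) · (1/2) = 130 ≈ 130.00000.

E[X] = 130 = 130.00000.


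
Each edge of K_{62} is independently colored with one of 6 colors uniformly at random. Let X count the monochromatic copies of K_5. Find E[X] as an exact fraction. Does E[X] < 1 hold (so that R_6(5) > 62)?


E[X] = C(62, 5) · 6^{1 − 10} = 6471002 · 6^{−9} = 6471002/10077696.
As a reduced fraction: E[X] = 3235501/5038848 ≈ 0.64211.
Is E[X] < 1? YES.
Since E[X] < 1, there exists a 6-coloring of K_{62} with no monochromatic K_5; hence R_6(5) > 62.

E[X] = 3235501/5038848 ≈ 0.64211; E[X] < 1, so R_6(5) > 62.


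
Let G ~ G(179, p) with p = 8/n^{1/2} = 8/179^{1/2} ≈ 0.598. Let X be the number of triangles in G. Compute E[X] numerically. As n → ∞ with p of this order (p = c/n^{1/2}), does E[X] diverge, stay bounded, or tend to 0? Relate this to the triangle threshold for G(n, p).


Number of potential triangles: C(179, 3) = 939929.
Each occurs with probability p³ ≈ (0.598)³ ≈ 2.13791e-01.
By linearity: E[X] = C(179, 3)·p³ ≈ 939929 · 2.13791e-01 ≈ 200948.822.
Since α = 1/2 < 1, p = c/n^{1/2} ≫ 1/n is above the triangle threshold p ~ 1/n. Asymptotically E[X] ~ (c³/6)·n^{3(1−α)} = (8³/6)·n^{1.5} → ∞; triangles are abundant w.h.p.

E[X] ≈ 200948.822; in regime p = Θ(1/n^{1/2}) E[X] diverges (above the triangle threshold p ~ 1/n).


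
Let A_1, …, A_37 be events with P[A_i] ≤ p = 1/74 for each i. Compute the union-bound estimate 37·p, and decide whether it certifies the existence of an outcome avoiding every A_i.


Union bound: P[∪_{i=1}^{37} A_i] ≤ Σ_i P[A_i] ≤ 37·p = 37·(1/74) = 1/2.
Numerically: 1/2 ≈ 0.5000000.
Is 1/2 < 1? YES.
Since P[∪ A_i] ≤ 1/2 < 1, the complement has P[∩ A_i^c] ≥ 1 − 1/2 = 1/2 > 0, so some outcome avoids every A_i.

37·p = 1/2 ≈ 0.5000000; existence CERTIFIED by the union bound.


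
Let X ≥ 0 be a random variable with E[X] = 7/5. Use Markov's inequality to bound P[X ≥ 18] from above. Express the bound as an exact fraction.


μ = E[X] = 7/5, a = 18.
Markov: P[X ≥ 18] ≤ μ/a = (7/5)/18 = 7/90.
Numerically: ≈ 0.0778.
(Since a = 18 > μ = 1.4000, the bound 7/90 is < 1 and informative.)

P[X ≥ 18] ≤ 7/90 ≈ 0.0778.


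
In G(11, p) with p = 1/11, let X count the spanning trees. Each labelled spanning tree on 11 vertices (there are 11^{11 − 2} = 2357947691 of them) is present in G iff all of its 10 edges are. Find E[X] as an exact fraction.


K_11 has 11^{11 − 2} = 2357947691 labelled spanning trees.
For each such spanning tree H, let X_H = 1 if all 10 edges of H are present in G. Then P[X_H = 1] = p^{10} = (1/11)^{10} = 1/25937424601.
By linearity: E[X] = Σ_H E[X_H] = 2357947691 · p^{10} = 2357947691 · 1/25937424601 = 1/11.
Numerically: E[X] ≈ 0.090909.

E[X] = 2357947691 · (1/11)^{10} = 1/11 ≈ 0.090909.


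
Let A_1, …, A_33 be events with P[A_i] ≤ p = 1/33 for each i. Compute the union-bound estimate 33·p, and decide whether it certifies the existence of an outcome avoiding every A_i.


Union bound: P[∪_{i=1}^{33} A_i] ≤ Σ_i P[A_i] ≤ 33·p = 33·(1/33) = 1.
Numerically: 1 ≈ 1.000.
Is 1 < 1? NO.
Since the bound 1 is ≥ 1, the union bound is uninformative here; it does NOT by itself certify existence.

33·p = 1 ≈ 1.000; existence NOT certified by the union bound.


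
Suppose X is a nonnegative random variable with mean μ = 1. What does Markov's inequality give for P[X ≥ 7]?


μ = E[X] = 1, a = 7.
Markov: P[X ≥ 7] ≤ μ/a = (1)/7 = 1/7.
Numerically: ≈ 0.142857.
(Since a = 7 > μ = 1.000000, the bound 1/7 is < 1 and informative.)

P[X ≥ 7] ≤ 1/7 ≈ 0.142857.


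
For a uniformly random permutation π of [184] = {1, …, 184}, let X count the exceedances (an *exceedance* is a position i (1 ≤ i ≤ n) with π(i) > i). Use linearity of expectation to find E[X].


Write X = Σ_{i=1}^{184} X_i, where X_i = 1_{π(i) > i}.
For each fixed i, π(i) is uniform over {1, …, 184} (marginal of a uniform permutation), so P[π(i) > i] = (n − i)/n. Summing: Σ_{i=1}^{184} (n − i)/n = (0 + 1 + … + 183)/184 = 184(184 − 1)/(2·184) = (184 − 1)/2.
Hence E[X] = Σ_{i=1}^{184} (184 − i)/184 = 183/2 ≈ 91.500000.

E[X] = 183/2 = 91.500000.


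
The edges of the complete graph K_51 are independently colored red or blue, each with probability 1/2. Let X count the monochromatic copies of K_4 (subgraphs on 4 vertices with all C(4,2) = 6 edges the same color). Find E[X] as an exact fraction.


Let X = Σ_S X_S over the C(51, 4) = 249900 subsets S of size 4, where X_S = 1 if the K_4 on S is monochromatic.
For a fixed S, the K_4 on S has C(4, 2) = 6 edges. P[all 6 edges red] = (1/2)^6, and likewise for blue, so P[monochromatic] = 2·(1/2)^6 = 2^{1 − 6} = 1/32.
Summing: E[X] = C(51, 4) · 2^{1 − 6} = 249900 · 1/32 = 62475/8.
Numerically: E[X] ≈ 7809.37500.

E[X] = C(51,4)·2^(1−C(4,2)) = 62475/8 ≈ 7809.37500.


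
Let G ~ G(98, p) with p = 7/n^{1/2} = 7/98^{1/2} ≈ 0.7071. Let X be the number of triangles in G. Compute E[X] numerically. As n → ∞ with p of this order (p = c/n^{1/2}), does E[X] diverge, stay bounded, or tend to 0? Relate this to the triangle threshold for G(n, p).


Number of potential triangles: C(98, 3) = 152096.
Each occurs with probability p³ ≈ (0.7071)³ ≈ 3.535534e-01.
By linearity: E[X] = C(98, 3)·p³ ≈ 152096 · 3.535534e-01 ≈ 53774.0565.
Since α = 1/2 < 1, p = c/n^{1/2} ≫ 1/n is above the triangle threshold p ~ 1/n. Asymptotically E[X] ~ (c³/6)·n^{3(1−α)} = (7³/6)·n^{1.5} → ∞; triangles are abundant w.h.p.

E[X] ≈ 53774.0565; in regime p = Θ(1/n^{1/2}) E[X] diverges (above the triangle threshold p ~ 1/n).


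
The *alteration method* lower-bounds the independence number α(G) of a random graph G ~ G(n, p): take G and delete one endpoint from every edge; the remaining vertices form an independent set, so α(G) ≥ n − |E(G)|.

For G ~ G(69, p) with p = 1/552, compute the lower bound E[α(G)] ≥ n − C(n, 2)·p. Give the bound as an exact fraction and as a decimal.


E[|E(G)|] = C(69, 2)·p = 2346 · (1/552) = 17/4.
E[α(G)] ≥ n − E[|E(G)|] = 69 − 17/4 = 259/4.
Numerically: ≈ 64.75000.
(This is only a lower bound; the true E[α(G)] may be larger.)

E[α(G)] ≥ 259/4 ≈ 64.75000.


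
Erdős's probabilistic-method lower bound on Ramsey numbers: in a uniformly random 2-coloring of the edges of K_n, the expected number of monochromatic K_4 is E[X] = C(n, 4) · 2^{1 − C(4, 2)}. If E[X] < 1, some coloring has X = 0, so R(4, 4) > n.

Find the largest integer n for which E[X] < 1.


We need C(n, 4) · 2^{1 − 6} < 1, i.e. C(n, 4) < 2^{6 − 1} = 32.
Check values of n near the boundary:
  n = 4: C(4, 4) = 1; 1 < 32? YES
  n = 5: C(5, 4) = 5; 5 < 32? YES
  n = 6: C(6, 4) = 15; 15 < 32? YES
  n = 7: C(7, 4) = 35; 35 < 32? NO
The largest n with C(n, 4) < 32 is n = 6 (where E[X] = 15/32 ≈ 0.4688). Hence R(4, 4) > 6, i.e. R(4, 4) ≥ 7.

Largest n = 6; hence R(4, 4) > 6.


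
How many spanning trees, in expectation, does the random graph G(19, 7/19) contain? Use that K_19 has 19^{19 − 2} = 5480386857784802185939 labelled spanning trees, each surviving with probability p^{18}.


K_19 has 19^{19 − 2} = 5480386857784802185939 labelled spanning trees.
For each such spanning tree H, let X_H = 1 if all 18 edges of H are present in G. Then P[X_H = 1] = p^{18} = (7/19)^{18} = 1628413597910449/104127350297911241532841.
Summing the indicators: E[X] = Σ_H E[X_H] = 5480386857784802185939 · p^{18} = 5480386857784802185939 · 1628413597910449/104127350297911241532841 = 1628413597910449/19.
Numerically: E[X] ≈ 8.5706e+13.

E[X] = 5480386857784802185939 · (7/19)^{18} = 1628413597910449/19 ≈ 8.5706e+13.


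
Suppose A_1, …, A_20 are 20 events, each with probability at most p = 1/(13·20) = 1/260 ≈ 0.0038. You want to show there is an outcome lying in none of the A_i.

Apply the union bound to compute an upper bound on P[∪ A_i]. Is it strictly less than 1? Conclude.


Union bound: P[∪_{i=1}^{20} A_i] ≤ Σ_i P[A_i] ≤ 20·p = 20·(1/260) = 1/13.
Numerically: 1/13 ≈ 0.0769.
Is 1/13 < 1? YES.
Since P[∪ A_i] ≤ 1/13 < 1, the complement has P[∩ A_i^c] ≥ 1 − 1/13 = 12/13 > 0, so some outcome avoids every A_i.

20·p = 1/13 ≈ 0.0769; existence CERTIFIED by the union bound.


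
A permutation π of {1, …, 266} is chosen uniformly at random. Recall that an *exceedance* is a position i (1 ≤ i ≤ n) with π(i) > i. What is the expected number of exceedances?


Write X = Σ_{i=1}^{266} X_i, where X_i = 1_{π(i) > i}.
For each fixed i, π(i) is uniform over {1, …, 266} (marginal of a uniform permutation), so P[π(i) > i] = (n − i)/n. Summing: Σ_{i=1}^{266} (n − i)/n = (0 + 1 + … + 265)/266 = 266(266 − 1)/(2·266) = (266 − 1)/2.
Hence E[X] = Σ_{i=1}^{266} (266 − i)/266 = 265/2 ≈ 132.500000.

E[X] = 265/2 = 132.500000.
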